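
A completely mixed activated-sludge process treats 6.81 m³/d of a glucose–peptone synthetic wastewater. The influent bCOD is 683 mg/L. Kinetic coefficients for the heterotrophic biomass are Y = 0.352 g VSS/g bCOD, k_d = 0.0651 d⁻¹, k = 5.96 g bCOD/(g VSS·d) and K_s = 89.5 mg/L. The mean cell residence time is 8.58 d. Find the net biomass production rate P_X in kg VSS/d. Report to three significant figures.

From the Monod/SRT balance for a CMAS, S = K_s·(1+k_d θ_c)/[θ_c·(Y k − k_d) − 1] = 89.5 × (1 + 0.0651 × 8.58) / [8.58 × (0.352 × 5.96 − 0.0651) − 1] = 139.5 / 16.44 = 8.484 mg/L.
Observed yield with endogenous decay: Y_obs = Y / (1 + k_d·θ_c) = 0.352 / (1 + 0.0651 × 8.58) = 0.352 / 1.559 = 0.2258 g VSS/g bCOD.
Substrate removed = Q·(S₀ − S) = 6.81 m³/d × (683 − 8.48) g/m³ = 4.59×10^3 g/d = 4.593 kg/d.
Net biomass production P_X = Y_obs × Q·(S₀ − S) = 0.2258 × 4.593 = 1.037 kg VSS/d.

P_X ≈ 1.04 kg VSS/d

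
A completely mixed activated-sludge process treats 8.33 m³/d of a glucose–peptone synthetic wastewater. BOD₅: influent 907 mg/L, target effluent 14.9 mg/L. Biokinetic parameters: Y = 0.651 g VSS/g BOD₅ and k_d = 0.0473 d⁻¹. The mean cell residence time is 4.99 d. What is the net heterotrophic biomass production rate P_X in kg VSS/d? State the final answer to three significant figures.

P_X ≈ 3.91 kg VSS/d

Correct the yield for decay: Y_obs = Y/(1 + k_d θ_c) = 0.651 / (1 + 0.0473 × 4.99) = 0.651 / 1.236 = 0.5267.
Q·(S₀ − S) = 8.33 × (907 − 14.9) × 10⁻³ = 7.431 kg/d removed.
Net biomass production P_X = Y_obs × Q·(S₀ − S) = 0.5267 × 7.431 = 3.914 kg VSS/d.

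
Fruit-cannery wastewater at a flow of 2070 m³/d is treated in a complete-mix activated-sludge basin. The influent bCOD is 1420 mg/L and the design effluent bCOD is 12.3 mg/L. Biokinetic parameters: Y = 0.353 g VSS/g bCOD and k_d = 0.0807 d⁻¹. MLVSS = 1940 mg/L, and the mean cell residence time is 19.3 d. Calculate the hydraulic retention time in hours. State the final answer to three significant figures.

τ ≈ 46.4 h

Steady-state biomass mass balance: V·X·(1 + k_d·θ_c) = Y·Q·(S₀ − S)·θ_c, so V = 0.353 × 2070 × (1420 − 12.3) × 19.3 / [1940 × (1 + 0.0807 × 19.3)] = 1.99×10^7 / 4962 = 4001 m³.
Hydraulic retention time τ = V/Q = 4001 / 2070 = 1.933 d = 46.39 h.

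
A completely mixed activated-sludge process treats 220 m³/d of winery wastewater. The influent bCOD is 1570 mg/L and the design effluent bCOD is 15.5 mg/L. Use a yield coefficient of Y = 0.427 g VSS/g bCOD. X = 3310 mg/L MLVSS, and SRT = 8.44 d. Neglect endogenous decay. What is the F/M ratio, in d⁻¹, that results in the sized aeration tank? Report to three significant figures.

With k_d = 0 the design equation reduces to V = Y Q (S₀−S) θ_c / X = 0.427 × 220 × (1570 − 15.5) × 8.44 / 3310 = 372.4 m³.
F/M = applied load / biomass = Q·S₀/(V·X) = 220 × 1570 / (372.4 × 3310) = 0.2802 d⁻¹.

F/M ≈ 0.280 d⁻¹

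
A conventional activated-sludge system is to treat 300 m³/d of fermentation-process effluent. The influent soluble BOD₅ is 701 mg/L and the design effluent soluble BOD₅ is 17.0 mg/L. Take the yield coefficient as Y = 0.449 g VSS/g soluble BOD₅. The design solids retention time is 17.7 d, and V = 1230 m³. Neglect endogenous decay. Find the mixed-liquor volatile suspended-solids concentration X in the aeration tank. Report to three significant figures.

Without decay, X = Y Q (S₀−S) θ_c / V = 0.449 × 300 × (701 − 17.0) × 17.7 / 1230 = 1326 mg/L.

X ≈ 1330 mg/L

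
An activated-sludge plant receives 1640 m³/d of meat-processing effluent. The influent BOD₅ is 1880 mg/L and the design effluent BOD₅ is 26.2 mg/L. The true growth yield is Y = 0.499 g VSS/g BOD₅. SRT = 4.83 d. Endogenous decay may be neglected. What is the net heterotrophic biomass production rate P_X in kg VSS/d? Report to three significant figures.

P_X ≈ 1520 kg VSS/d

No decay correction is needed, so Y_obs = Y = 0.499.
Mass of BOD₅ removed per day: Q(S₀ − S) = 1640 × 1854 g/m³ = 3040 kg/d.
Net biomass production P_X = Y_obs × Q·(S₀ − S) = 0.4990 × 3040 = 1517 kg VSS/d.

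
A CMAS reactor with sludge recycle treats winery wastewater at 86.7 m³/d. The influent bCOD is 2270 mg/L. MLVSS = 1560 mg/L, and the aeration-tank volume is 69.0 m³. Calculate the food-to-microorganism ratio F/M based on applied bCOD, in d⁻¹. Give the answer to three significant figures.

F/M ≈ 1.83 d⁻¹

F/M = applied load / biomass = Q·S₀/(V·X) = 86.7 × 2270 / (69.00 × 1560) = 1.828 d⁻¹.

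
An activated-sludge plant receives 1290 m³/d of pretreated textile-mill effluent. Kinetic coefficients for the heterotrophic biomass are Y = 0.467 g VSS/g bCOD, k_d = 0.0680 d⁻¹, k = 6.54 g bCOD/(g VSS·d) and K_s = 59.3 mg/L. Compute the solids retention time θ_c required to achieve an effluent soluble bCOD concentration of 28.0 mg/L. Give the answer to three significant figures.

θ_c ≈ 1.10 d

At the target effluent, Y k S/(K_s+S) = 0.467×6.54×28.0/87.30 = 0.9796 d⁻¹.
θ_c = 1/(μ − k_d) = 1/(0.9796 − 0.0680) = 1/0.9116 = 1.097 d.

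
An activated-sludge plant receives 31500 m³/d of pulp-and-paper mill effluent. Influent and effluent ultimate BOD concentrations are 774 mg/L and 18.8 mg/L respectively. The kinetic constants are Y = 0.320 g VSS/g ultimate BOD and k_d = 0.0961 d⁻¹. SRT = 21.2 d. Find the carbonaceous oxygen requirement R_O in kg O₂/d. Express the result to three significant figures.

R_O ≈ 20200 kg O₂/d

Correct the yield for decay: Y_obs = Y/(1 + k_d θ_c) = 0.320 / (1 + 0.0961 × 21.2) = 0.320 / 3.037 = 0.1054.
Q·(S₀ − S) = 31500 × (774 − 18.8) × 10⁻³ = 23789 kg/d removed.
Net sludge production P_X = 0.1054 × 23789 = 2506 kg VSS/d.
R_O = Q·ΔS − 1.42 P_X = 23789 − 3559 = 20230 kg O₂/d.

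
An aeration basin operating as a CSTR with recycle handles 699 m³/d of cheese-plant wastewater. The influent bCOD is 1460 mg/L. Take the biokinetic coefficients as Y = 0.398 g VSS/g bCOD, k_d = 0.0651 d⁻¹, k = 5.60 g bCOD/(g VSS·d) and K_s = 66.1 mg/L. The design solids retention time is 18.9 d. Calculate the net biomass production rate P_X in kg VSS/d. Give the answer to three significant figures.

From the Monod/SRT balance for a CMAS, S = K_s·(1+k_d θ_c)/[θ_c·(Y k − k_d) − 1] = 66.1 × (1 + 0.0651 × 18.9) / [18.9 × (0.398 × 5.60 − 0.0651) − 1] = 147.4 / 39.89 = 3.696 mg/L.
Observed yield with endogenous decay: Y_obs = Y / (1 + k_d·θ_c) = 0.398 / (1 + 0.0651 × 18.9) = 0.398 / 2.230 = 0.1784 g VSS/g bCOD.
Substrate removed = Q·(S₀ − S) = 699 m³/d × (1460 − 3.70) g/m³ = 1.02×10^6 g/d = 1018 kg/d.
P_X = Y_obs · Q(S₀ − S) = 0.1784 × 1018 = 181.6 kg VSS/d.

P_X ≈ 182 kg VSS/d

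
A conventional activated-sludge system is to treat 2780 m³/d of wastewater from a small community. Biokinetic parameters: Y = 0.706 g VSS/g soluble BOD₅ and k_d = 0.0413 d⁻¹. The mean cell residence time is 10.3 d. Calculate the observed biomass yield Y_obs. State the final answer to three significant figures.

Correct the yield for decay: Y_obs = Y/(1 + k_d θ_c) = 0.706 / (1 + 0.0413 × 10.3) = 0.706 / 1.425 = 0.4953.

Y_obs ≈ 0.495 g VSS/g soluble BOD₅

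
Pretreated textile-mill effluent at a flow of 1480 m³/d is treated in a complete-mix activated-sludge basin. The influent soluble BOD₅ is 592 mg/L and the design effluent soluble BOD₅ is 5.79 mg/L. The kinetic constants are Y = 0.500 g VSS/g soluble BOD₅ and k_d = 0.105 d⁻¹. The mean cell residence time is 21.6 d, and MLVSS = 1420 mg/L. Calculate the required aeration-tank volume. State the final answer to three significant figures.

V ≈ 2020 m³

From the SRT design equation V = Y Q (S₀−S) θ_c / [X (1 + k_d θ_c)] = 0.500 × 1480 × (592 − 5.79) × 21.6 / [1420 × (1 + 0.105 × 21.6)] = 9.37×10^6 / 4641 = 2019 m³.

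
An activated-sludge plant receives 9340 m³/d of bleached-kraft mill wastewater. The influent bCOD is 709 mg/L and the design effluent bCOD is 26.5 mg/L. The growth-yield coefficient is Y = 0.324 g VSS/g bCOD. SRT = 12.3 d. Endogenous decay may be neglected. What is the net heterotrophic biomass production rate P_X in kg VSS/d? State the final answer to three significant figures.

P_X ≈ 2070 kg VSS/d

Since k_d ≈ 0, Y_obs = Y = 0.324 g VSS/g bCOD.
Substrate removed = Q·(S₀ − S) = 9340 m³/d × (709 − 26.5) g/m³ = 6.37×10^6 g/d = 6375 kg/d.
Net biomass production P_X = Y_obs × Q·(S₀ − S) = 0.3240 × 6375 = 2065 kg VSS/d.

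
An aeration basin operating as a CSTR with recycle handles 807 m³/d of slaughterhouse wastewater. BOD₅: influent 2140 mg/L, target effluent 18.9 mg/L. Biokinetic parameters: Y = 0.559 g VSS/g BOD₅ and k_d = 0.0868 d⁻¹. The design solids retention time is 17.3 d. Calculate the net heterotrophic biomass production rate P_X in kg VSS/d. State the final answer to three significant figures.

P_X ≈ 382 kg VSS/d

The observed yield is Y_obs = Y/(1 + k_d·θ_c) = 0.559 / (1 + 0.0868 × 17.3) = 0.559 / 2.502 = 0.2235 g VSS per g BOD₅ removed.
Substrate removed = Q·(S₀ − S) = 807 m³/d × (2140 − 18.9) g/m³ = 1.71×10^6 g/d = 1712 kg/d.
So the net sludge growth is P_X = 0.2235 × 1712 = 382.5 kg VSS/d.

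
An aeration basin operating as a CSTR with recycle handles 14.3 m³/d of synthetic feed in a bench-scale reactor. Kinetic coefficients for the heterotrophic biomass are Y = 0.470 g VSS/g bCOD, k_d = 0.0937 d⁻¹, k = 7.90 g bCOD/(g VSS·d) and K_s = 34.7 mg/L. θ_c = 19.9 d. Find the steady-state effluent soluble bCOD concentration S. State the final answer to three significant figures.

S ≈ 1.40 mg/L

For a completely mixed reactor with recycle the Lawrence–McCarty relation gives S = K_s·(1 + k_d·θ_c) / [θ_c·(Y·k − k_d) − 1] = 34.7 × (1 + 0.0937 × 19.9) / [19.9 × (0.470 × 7.90 − 0.0937) − 1] = 99.40 / 71.02 = 1.400 mg/L.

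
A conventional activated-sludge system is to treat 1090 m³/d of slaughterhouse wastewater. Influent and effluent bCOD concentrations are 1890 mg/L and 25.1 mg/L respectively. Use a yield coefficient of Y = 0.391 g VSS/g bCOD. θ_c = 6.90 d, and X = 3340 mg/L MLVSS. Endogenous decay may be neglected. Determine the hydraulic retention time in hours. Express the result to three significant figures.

τ ≈ 36.2 h

V·X = Y·Q·ΔS·θ_c gives V = 0.391 × 1090 × (1890 − 25.1) × 6.90 / 3340 = 1642 m³.
HRT = V/Q = 1642 m³ / 1090 m³·d⁻¹ = 1.506 d × 24 = 36.15 h.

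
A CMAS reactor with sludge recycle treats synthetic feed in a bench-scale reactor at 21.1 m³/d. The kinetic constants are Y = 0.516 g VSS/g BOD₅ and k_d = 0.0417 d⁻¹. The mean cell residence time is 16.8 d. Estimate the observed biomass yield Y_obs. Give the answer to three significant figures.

The observed yield is Y_obs = Y/(1 + k_d·θ_c) = 0.516 / (1 + 0.0417 × 16.8) = 0.516 / 1.701 = 0.3034 g VSS per g BOD₅ removed.

Y_obs ≈ 0.303 g VSS/g BOD₅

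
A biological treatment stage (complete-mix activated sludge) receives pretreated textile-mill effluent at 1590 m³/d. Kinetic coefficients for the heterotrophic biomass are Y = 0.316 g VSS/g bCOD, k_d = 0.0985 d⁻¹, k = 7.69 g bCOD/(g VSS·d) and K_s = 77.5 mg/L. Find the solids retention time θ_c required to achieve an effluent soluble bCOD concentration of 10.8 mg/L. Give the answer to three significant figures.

θ_c ≈ 5.03 d

Specific growth rate at S = 10.8 mg/L: μ = YkS/(K_s+S) = 0.316·7.69·10.8/(77.5+10.8) = 0.2972 d⁻¹.
1/θ_c = 0.2972 − 0.0985 = 0.1987 d⁻¹, so θ_c = 5.032 d.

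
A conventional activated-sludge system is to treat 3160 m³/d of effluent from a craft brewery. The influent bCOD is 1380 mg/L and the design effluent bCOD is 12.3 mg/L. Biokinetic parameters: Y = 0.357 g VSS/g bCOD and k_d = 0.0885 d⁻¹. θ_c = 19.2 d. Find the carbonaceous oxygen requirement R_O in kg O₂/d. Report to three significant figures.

R_O ≈ 3510 kg O₂/d

The observed yield is Y_obs = Y/(1 + k_d·θ_c) = 0.357 / (1 + 0.0885 × 19.2) = 0.357 / 2.699 = 0.1323 g VSS per g bCOD removed.
Substrate removed = Q·(S₀ − S) = 3160 m³/d × (1380 − 12.3) g/m³ = 4.32×10^6 g/d = 4322 kg/d.
Biomass synthesised: P_X = Y_obs × 4322 = 571.6 kg VSS/d.
R_O = Q·(S₀ − S) − 1.42·P_X = 4322 − 1.42 × 571.6 = 3510 kg O₂/d.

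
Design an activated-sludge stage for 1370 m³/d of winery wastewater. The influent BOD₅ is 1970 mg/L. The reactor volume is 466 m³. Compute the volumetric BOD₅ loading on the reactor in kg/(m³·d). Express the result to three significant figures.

Volumetric loading L_v = Q·S₀ / V = 1370 × 1970 g/m³ / 466.0 m³ = 5792 g/(m³·d) = 5.792 kg BOD₅/(m³·d).

L_v ≈ 5.79 kg BOD₅/(m³·d)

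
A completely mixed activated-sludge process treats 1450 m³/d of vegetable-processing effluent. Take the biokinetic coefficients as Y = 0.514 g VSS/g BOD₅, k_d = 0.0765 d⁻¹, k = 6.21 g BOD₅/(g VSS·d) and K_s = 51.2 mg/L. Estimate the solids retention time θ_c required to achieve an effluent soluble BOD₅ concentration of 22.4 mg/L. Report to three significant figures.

θ_c ≈ 1.12 d

From 1/θ_c = Y·k·S/(K_s + S) − k_d: Y·k·S/(K_s+S) = 0.514 × 6.21 × 22.4 / (51.2 + 22.4) = 0.9715 d⁻¹.
1/θ_c = 0.9715 − 0.0765 = 0.8950 d⁻¹, so θ_c = 1.117 d.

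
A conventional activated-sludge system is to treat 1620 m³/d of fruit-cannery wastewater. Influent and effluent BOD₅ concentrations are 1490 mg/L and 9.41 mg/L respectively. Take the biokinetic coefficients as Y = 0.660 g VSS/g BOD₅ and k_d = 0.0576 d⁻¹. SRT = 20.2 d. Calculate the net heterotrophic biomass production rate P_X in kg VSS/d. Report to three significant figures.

Y_obs = Y / (1 + k_d θ_c) = 0.660 / (1 + 0.0576 × 20.2) = 0.660 / 2.164 = 0.3051.
Mass of BOD₅ removed per day: Q(S₀ − S) = 1620 × 1481 g/m³ = 2399 kg/d.
So the net sludge growth is P_X = 0.3051 × 2399 = 731.7 kg VSS/d.

P_X ≈ 732 kg VSS/d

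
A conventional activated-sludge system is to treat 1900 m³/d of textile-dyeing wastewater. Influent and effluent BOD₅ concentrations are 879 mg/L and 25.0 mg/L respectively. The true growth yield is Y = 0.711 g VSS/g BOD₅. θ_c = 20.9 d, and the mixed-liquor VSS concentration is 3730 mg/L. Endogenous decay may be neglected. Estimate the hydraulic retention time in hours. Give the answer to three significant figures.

τ ≈ 81.7 h

With k_d = 0 the design equation reduces to V = Y Q (S₀−S) θ_c / X = 0.711 × 1900 × (879 − 25.0) × 20.9 / 3730 = 6464 m³.
HRT = V/Q = 6464 m³ / 1900 m³·d⁻¹ = 3.402 d × 24 = 81.65 h.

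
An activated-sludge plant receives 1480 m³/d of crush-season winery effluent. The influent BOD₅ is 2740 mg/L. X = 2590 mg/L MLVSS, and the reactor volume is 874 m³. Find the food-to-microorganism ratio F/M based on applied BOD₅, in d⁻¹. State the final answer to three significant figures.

F/M = Q·S₀ / (V·X) = 1480 × 2740 / (874.0 × 2590) = 1.791 g BOD₅·(g VSS·d)⁻¹.

F/M ≈ 1.79 d⁻¹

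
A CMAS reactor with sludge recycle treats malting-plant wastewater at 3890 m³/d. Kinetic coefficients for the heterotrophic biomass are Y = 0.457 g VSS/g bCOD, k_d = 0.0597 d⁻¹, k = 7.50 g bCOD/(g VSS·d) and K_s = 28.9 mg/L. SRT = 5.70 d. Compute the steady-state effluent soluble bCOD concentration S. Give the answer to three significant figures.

Effluent substrate depends only on kinetics and SRT: S = K_s(1 + k_d θ_c) / [θ_c(Yk − k_d) − 1] = 28.9 × (1 + 0.0597 × 5.70) / [5.70 × (0.457 × 7.50 − 0.0597) − 1] = 38.73 / 18.20 = 2.129 mg/L.

S ≈ 2.13 mg/L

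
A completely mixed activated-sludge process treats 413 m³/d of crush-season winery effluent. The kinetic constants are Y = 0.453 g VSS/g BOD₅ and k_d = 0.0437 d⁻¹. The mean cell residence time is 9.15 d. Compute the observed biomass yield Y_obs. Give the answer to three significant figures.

Y_obs ≈ 0.324 g VSS/g BOD₅

Observed yield with endogenous decay: Y_obs = Y / (1 + k_d·θ_c) = 0.453 / (1 + 0.0437 × 9.15) = 0.453 / 1.400 = 0.3236 g VSS/g BOD₅.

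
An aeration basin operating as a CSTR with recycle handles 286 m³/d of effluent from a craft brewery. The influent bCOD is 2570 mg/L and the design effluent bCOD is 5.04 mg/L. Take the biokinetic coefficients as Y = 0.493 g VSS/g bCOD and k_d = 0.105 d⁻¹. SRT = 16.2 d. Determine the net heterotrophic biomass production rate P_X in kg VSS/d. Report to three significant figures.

P_X ≈ 134 kg VSS/d

The observed yield is Y_obs = Y/(1 + k_d·θ_c) = 0.493 / (1 + 0.105 × 16.2) = 0.493 / 2.701 = 0.1825 g VSS per g bCOD removed.
ΔS = 2570 − 5.04 = 2565 mg/L, so the substrate removal rate is 286 × 2565/1000 = 733.6 kg bCOD/d.
So the net sludge growth is P_X = 0.1825 × 733.6 = 133.9 kg VSS/d.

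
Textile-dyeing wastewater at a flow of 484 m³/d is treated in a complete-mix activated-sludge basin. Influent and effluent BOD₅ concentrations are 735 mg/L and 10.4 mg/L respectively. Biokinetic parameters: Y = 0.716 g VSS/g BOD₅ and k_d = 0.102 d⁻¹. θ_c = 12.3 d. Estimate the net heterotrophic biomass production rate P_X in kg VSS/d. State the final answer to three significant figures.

Y_obs = Y / (1 + k_d θ_c) = 0.716 / (1 + 0.102 × 12.3) = 0.716 / 2.255 = 0.3176.
Q·(S₀ − S) = 484 × (735 − 10.4) × 10⁻³ = 350.7 kg/d removed.
So the net sludge growth is P_X = 0.3176 × 350.7 = 111.4 kg VSS/d.

P_X ≈ 111 kg VSS/d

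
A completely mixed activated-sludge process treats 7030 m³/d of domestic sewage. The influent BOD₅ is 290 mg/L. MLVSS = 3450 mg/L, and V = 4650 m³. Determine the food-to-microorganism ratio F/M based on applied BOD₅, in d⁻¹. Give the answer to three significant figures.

Food-to-microorganism ratio F/M = Q S₀ / (V X) = 7030 × 290 / (4650 × 3450) = 0.1271 d⁻¹.

F/M ≈ 0.127 d⁻¹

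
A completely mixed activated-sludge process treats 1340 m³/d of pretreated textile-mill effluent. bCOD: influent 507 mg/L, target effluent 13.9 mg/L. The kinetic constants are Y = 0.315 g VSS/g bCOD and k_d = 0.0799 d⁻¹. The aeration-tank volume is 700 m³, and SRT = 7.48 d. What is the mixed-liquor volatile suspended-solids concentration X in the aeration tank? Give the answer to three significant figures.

X ≈ 1390 mg/L

From V·X·(1 + k_d·θ_c) = Y·Q·(S₀ − S)·θ_c: X = 0.315 × 1340 × (507 − 13.9) × 7.48 / [700 × (1 + 0.0799 × 7.48)] = 1392 mg/L.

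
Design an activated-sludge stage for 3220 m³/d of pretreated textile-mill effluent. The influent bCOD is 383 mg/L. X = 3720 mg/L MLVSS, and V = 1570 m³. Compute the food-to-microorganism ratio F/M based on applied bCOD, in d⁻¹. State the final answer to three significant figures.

F/M ≈ 0.211 d⁻¹

F/M = applied load / biomass = Q·S₀/(V·X) = 3220 × 383 / (1570 × 3720) = 0.2112 d⁻¹.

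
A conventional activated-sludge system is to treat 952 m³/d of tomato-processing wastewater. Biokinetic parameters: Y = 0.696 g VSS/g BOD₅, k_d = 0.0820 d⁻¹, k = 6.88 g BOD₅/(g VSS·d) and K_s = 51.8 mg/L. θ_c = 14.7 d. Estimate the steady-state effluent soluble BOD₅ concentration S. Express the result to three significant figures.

S ≈ 1.68 mg/L

From the Monod/SRT balance for a CMAS, S = K_s·(1+k_d θ_c)/[θ_c·(Y k − k_d) − 1] = 51.8 × (1 + 0.0820 × 14.7) / [14.7 × (0.696 × 6.88 − 0.0820) − 1] = 114.2 / 68.19 = 1.675 mg/L.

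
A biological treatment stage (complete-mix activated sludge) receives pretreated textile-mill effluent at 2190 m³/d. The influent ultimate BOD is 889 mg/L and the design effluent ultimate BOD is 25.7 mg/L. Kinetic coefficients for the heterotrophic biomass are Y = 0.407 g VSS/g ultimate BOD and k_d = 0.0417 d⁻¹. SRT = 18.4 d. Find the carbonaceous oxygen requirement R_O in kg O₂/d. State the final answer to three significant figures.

R_O ≈ 1270 kg O₂/d

The observed yield is Y_obs = Y/(1 + k_d·θ_c) = 0.407 / (1 + 0.0417 × 18.4) = 0.407 / 1.767 = 0.2303 g VSS per g ultimate BOD removed.
ΔS = 889 − 25.7 = 863.3 mg/L, so the substrate removal rate is 2190 × 863.3/1000 = 1891 kg ultimate BOD/d.
Net sludge production P_X = 0.2303 × 1891 = 435.4 kg VSS/d.
R_O = Q·(S₀ − S) − 1.42·P_X = 1891 − 1.42 × 435.4 = 1272 kg O₂/d.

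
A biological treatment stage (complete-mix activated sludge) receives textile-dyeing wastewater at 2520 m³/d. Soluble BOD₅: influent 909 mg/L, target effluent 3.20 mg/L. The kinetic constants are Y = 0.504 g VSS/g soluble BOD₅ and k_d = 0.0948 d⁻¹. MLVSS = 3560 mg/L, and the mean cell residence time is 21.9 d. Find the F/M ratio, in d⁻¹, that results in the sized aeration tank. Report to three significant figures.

F/M ≈ 0.280 d⁻¹

Steady-state biomass mass balance: V·X·(1 + k_d·θ_c) = Y·Q·(S₀ − S)·θ_c, so V = 0.504 × 2520 × (909 − 3.20) × 21.9 / [3560 × (1 + 0.0948 × 21.9)] = 2.52×10^7 / 10951 = 2301 m³.
Food-to-microorganism ratio F/M = Q S₀ / (V X) = 2520 × 909 / (2301 × 3560) = 0.2797 d⁻¹.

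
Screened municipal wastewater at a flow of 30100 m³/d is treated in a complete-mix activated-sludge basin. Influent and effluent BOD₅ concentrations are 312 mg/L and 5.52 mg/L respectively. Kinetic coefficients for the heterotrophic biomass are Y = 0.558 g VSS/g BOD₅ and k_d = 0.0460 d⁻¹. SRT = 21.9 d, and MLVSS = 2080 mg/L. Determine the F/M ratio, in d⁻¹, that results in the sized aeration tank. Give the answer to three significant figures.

F/M ≈ 0.167 d⁻¹

Rearranging the biomass balance for a CMAS with decay, V = Y·Q·ΔS·θ_c / [X·(1+k_d θ_c)] = 0.558 × 30100 × (312 − 5.52) × 21.9 / [2080 × (1 + 0.0460 × 21.9)] = 1.13×10^8 / 4175 = 26999 m³.
F/M = Q·S₀ / (V·X) = 30100 × 312 / (26999 × 2080) = 0.1672 g BOD₅·(g VSS·d)⁻¹.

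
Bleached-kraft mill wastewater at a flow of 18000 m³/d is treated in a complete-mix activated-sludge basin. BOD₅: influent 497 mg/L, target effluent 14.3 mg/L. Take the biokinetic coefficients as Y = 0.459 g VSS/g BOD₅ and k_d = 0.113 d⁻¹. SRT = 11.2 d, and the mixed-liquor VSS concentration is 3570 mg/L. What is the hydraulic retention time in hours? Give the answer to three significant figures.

Rearranging the biomass balance for a CMAS with decay, V = Y·Q·ΔS·θ_c / [X·(1+k_d θ_c)] = 0.459 × 18000 × (497 − 14.3) × 11.2 / [3570 × (1 + 0.113 × 11.2)] = 4.47×10^7 / 8088 = 5522 m³.
τ = V/Q = 5522/18000 = 0.3068 d, or 7.363 h.

τ ≈ 7.36 h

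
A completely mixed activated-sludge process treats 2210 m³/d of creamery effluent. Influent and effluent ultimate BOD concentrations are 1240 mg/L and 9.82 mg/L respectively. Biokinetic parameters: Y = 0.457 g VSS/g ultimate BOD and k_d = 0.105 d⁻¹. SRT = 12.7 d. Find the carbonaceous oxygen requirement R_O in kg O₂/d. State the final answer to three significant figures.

R_O ≈ 1960 kg O₂/d

Observed yield with endogenous decay: Y_obs = Y / (1 + k_d·θ_c) = 0.457 / (1 + 0.105 × 12.7) = 0.457 / 2.333 = 0.1958 g VSS/g ultimate BOD.
Q·(S₀ − S) = 2210 × (1240 − 9.82) × 10⁻³ = 2719 kg/d removed.
Biomass synthesised: P_X = Y_obs × 2719 = 532.4 kg VSS/d.
Carbonaceous O₂ demand = substrate oxidised − cell-mass equivalent = 2719 − 1.42 × 532.4 = 1963 kg O₂/d.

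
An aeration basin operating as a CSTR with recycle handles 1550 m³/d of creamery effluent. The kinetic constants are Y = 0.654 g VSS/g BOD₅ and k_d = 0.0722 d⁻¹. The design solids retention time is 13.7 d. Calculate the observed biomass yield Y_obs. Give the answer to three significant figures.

Y_obs ≈ 0.329 g VSS/g BOD₅

Correct the yield for decay: Y_obs = Y/(1 + k_d θ_c) = 0.654 / (1 + 0.0722 × 13.7) = 0.654 / 1.989 = 0.3288.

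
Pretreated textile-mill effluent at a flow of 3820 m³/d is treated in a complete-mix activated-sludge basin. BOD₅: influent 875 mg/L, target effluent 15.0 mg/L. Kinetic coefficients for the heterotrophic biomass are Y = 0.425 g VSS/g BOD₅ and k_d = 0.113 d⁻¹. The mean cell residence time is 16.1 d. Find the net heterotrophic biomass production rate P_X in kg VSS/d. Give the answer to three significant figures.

Y_obs = Y / (1 + k_d θ_c) = 0.425 / (1 + 0.113 × 16.1) = 0.425 / 2.819 = 0.1507.
ΔS = 875 − 15.0 = 860.0 mg/L, so the substrate removal rate is 3820 × 860.0/1000 = 3285 kg BOD₅/d.
Biomass produced: P_X = Y_obs·Q·ΔS = 0.1507 × 3285 ≈ 495.2 kg VSS/d.

P_X ≈ 495 kg VSS/d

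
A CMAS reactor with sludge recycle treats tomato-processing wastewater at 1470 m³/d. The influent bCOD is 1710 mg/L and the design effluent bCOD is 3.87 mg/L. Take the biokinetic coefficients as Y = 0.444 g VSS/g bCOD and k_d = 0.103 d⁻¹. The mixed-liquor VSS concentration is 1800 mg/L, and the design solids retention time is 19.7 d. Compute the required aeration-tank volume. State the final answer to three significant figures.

From the SRT design equation V = Y Q (S₀−S) θ_c / [X (1 + k_d θ_c)] = 0.444 × 1470 × (1710 − 3.87) × 19.7 / [1800 × (1 + 0.103 × 19.7)] = 2.19×10^7 / 5452 = 4023 m³.

V ≈ 4020 m³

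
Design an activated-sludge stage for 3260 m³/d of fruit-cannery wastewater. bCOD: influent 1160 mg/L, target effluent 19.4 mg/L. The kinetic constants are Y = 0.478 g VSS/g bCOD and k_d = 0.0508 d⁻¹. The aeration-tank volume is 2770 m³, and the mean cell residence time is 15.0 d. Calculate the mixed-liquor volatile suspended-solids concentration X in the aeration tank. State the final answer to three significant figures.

From V·X·(1 + k_d·θ_c) = Y·Q·(S₀ − S)·θ_c: X = 0.478 × 3260 × (1160 − 19.4) × 15.0 / [2770 × (1 + 0.0508 × 15.0)] = 5462 mg/L.

X ≈ 5460 mg/L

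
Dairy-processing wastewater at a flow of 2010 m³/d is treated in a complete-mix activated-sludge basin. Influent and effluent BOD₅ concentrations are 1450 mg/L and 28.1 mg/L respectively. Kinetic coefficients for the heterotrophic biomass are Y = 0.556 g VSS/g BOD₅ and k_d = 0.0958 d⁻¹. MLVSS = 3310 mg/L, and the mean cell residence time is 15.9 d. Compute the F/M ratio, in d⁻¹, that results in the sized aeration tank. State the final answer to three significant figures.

F/M ≈ 0.291 d⁻¹

Steady-state biomass mass balance: V·X·(1 + k_d·θ_c) = Y·Q·(S₀ − S)·θ_c, so V = 0.556 × 2010 × (1450 − 28.1) × 15.9 / [3310 × (1 + 0.0958 × 15.9)] = 2.53×10^7 / 8352 = 3025 m³.
F/M = Q·S₀ / (V·X) = 2010 × 1450 / (3025 × 3310) = 0.2911 g BOD₅·(g VSS·d)⁻¹.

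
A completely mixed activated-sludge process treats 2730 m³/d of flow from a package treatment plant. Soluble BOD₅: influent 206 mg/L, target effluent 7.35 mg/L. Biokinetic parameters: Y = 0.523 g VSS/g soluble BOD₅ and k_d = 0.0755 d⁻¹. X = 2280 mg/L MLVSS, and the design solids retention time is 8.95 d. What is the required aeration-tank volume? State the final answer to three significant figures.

V ≈ 664 m³

From the SRT design equation V = Y Q (S₀−S) θ_c / [X (1 + k_d θ_c)] = 0.523 × 2730 × (206 − 7.35) × 8.95 / [2280 × (1 + 0.0755 × 8.95)] = 2.54×10^6 / 3821 = 664.4 m³.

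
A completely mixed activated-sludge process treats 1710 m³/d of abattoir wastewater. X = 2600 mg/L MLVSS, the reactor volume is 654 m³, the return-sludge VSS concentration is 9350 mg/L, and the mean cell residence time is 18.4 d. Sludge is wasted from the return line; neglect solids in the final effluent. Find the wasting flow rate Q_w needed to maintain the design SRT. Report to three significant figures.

θ_c = V·X/(Q_w·X_r) when wasting from the recycle, so Q_w = V·X/(θ_c·X_r) = 654.0 × 2600 / (18.4 × 9350) = 9.884 m³/d.

Q_w ≈ 9.88 m³/d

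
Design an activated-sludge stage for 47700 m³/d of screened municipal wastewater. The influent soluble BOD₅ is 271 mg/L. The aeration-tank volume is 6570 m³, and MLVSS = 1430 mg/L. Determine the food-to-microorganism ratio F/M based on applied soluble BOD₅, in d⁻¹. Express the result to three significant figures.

F/M ≈ 1.38 d⁻¹

F/M = Q·S₀ / (V·X) = 47700 × 271 / (6570 × 1430) = 1.376 g soluble BOD₅·(g VSS·d)⁻¹.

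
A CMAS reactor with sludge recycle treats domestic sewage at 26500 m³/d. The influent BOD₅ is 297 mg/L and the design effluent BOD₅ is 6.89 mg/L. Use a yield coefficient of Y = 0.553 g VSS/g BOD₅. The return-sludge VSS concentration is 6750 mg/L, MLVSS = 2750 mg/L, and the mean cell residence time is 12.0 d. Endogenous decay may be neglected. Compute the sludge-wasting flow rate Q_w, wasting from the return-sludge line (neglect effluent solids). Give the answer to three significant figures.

V·X = Y·Q·ΔS·θ_c gives V = 0.553 × 26500 × (297 − 6.89) × 12.0 / 2750 = 18552 m³.
Wasting from the return line (neglecting effluent solids): Q_w = V·X / (θ_c·X_r) = 18552 × 2750 / (12.0 × 6750) = 629.8 m³/d.

Q_w ≈ 630 m³/d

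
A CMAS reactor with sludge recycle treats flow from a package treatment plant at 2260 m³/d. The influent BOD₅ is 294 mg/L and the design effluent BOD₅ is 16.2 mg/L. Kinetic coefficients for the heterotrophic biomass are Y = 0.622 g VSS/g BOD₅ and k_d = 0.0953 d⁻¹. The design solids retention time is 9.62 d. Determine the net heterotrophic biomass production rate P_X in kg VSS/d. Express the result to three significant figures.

Y_obs = Y / (1 + k_d θ_c) = 0.622 / (1 + 0.0953 × 9.62) = 0.622 / 1.917 = 0.3245.
Q·(S₀ − S) = 2260 × (294 − 16.2) × 10⁻³ = 627.8 kg/d removed.
Net biomass production P_X = Y_obs × Q·(S₀ − S) = 0.3245 × 627.8 = 203.7 kg VSS/d.

P_X ≈ 204 kg VSS/d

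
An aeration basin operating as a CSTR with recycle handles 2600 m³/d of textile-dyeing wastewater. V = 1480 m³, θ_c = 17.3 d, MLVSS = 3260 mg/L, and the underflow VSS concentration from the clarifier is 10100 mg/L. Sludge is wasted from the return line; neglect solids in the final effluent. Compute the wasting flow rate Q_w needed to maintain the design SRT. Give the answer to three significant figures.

Q_w ≈ 27.6 m³/d

Q_w = (V·X)/(θ_c X_r) = 1480 × 3260 / (17.3 × 10100) = 27.61 m³/d.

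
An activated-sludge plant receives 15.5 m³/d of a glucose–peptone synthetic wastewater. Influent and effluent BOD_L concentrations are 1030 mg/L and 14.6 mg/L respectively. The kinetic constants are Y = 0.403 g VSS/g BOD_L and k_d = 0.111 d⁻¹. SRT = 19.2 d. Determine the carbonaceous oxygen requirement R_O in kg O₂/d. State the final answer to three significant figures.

R_O ≈ 12.9 kg O₂/d

Observed yield with endogenous decay: Y_obs = Y / (1 + k_d·θ_c) = 0.403 / (1 + 0.111 × 19.2) = 0.403 / 3.131 = 0.1287 g VSS/g BOD_L.
Substrate removed = Q·(S₀ − S) = 15.5 m³/d × (1030 − 14.6) g/m³ = 1.57×10^4 g/d = 15.74 kg/d.
Biomass synthesised: P_X = Y_obs × 15.74 = 2.026 kg VSS/d.
Carbonaceous O₂ demand = substrate oxidised − cell-mass equivalent = 15.74 − 1.42 × 2.026 = 12.86 kg O₂/d.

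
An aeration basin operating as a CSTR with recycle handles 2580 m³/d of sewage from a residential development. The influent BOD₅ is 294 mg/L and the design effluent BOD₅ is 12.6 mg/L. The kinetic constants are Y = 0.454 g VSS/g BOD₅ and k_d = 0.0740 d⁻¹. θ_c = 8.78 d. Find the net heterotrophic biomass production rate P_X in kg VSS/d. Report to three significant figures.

P_X ≈ 200 kg VSS/d

The observed yield is Y_obs = Y/(1 + k_d·θ_c) = 0.454 / (1 + 0.0740 × 8.78) = 0.454 / 1.650 = 0.2752 g VSS per g BOD₅ removed.
Q·(S₀ − S) = 2580 × (294 − 12.6) × 10⁻³ = 726.0 kg/d removed.
Net biomass production P_X = Y_obs × Q·(S₀ − S) = 0.2752 × 726.0 = 199.8 kg VSS/d.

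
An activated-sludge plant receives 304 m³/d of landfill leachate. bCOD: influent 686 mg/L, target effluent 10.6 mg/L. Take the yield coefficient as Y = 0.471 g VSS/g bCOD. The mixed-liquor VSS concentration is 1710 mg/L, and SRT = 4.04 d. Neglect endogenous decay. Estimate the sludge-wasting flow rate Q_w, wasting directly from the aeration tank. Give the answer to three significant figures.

V·X = Y·Q·ΔS·θ_c gives V = 0.471 × 304 × (686 − 10.6) × 4.04 / 1710 = 228.5 m³.
With mixed-liquor wasting, θ_c = V/Q_w, so Q_w = V/θ_c = 228.5/4.04 = 56.55 m³/d.

Q_w ≈ 56.6 m³/d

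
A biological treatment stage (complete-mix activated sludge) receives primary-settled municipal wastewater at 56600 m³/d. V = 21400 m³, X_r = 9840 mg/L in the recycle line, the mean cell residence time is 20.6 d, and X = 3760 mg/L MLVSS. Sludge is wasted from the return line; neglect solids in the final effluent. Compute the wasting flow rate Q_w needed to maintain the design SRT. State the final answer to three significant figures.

Q_w ≈ 397 m³/d

θ_c = V·X/(Q_w·X_r) when wasting from the recycle, so Q_w = V·X/(θ_c·X_r) = 21400 × 3760 / (20.6 × 9840) = 397.0 m³/d.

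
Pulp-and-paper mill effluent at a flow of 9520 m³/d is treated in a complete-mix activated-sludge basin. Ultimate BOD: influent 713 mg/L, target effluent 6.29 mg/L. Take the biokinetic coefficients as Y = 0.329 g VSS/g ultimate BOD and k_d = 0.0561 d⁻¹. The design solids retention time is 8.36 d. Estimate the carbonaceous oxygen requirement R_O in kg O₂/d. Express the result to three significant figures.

Y_obs = Y / (1 + k_d θ_c) = 0.329 / (1 + 0.0561 × 8.36) = 0.329 / 1.469 = 0.2240.
Q·(S₀ − S) = 9520 × (713 − 6.29) × 10⁻³ = 6728 kg/d removed.
Net sludge production P_X = 0.2240 × 6728 = 1507 kg VSS/d.
Carbonaceous O₂ demand = substrate oxidised − cell-mass equivalent = 6728 − 1.42 × 1507 = 4588 kg O₂/d.

R_O ≈ 4590 kg O₂/d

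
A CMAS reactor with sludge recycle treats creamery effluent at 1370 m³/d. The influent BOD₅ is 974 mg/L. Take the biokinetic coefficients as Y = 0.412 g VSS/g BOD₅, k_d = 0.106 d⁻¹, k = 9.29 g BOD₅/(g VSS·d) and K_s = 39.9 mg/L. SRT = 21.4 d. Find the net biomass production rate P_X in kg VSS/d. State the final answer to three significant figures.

P_X ≈ 168 kg VSS/d

From the Monod/SRT balance for a CMAS, S = K_s·(1+k_d θ_c)/[θ_c·(Y k − k_d) − 1] = 39.9 × (1 + 0.106 × 21.4) / [21.4 × (0.412 × 9.29 − 0.106) − 1] = 130.4 / 78.64 = 1.658 mg/L.
Observed yield with endogenous decay: Y_obs = Y / (1 + k_d·θ_c) = 0.412 / (1 + 0.106 × 21.4) = 0.412 / 3.268 = 0.1261 g VSS/g BOD₅.
Substrate removed = Q·(S₀ − S) = 1370 m³/d × (974 − 1.66) g/m³ = 1.33×10^6 g/d = 1332 kg/d.
P_X = Y_obs · Q(S₀ − S) = 0.1261 × 1332 = 167.9 kg VSS/d.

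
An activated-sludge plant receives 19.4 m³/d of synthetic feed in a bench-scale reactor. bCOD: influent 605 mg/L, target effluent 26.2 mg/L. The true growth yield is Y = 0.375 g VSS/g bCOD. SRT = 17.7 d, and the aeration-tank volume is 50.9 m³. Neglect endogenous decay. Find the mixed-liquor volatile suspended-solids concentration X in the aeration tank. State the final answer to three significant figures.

Without decay, X = Y Q (S₀−S) θ_c / V = 0.375 × 19.4 × (605 − 26.2) × 17.7 / 50.9 = 1464 mg/L.

X ≈ 1460 mg/L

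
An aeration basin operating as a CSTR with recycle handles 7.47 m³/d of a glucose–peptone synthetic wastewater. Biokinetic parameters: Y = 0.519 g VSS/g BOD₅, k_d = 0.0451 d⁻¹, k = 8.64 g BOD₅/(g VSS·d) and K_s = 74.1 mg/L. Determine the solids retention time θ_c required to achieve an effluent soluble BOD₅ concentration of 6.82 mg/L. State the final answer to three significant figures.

Specific growth rate at S = 6.82 mg/L: μ = YkS/(K_s+S) = 0.519·8.64·6.82/(74.1+6.82) = 0.3779 d⁻¹.
Then 1/θ_c = μ − k_d = 0.3779 − 0.0451 = 0.3328 d⁻¹, giving θ_c = 3.005 d.

θ_c ≈ 3.00 d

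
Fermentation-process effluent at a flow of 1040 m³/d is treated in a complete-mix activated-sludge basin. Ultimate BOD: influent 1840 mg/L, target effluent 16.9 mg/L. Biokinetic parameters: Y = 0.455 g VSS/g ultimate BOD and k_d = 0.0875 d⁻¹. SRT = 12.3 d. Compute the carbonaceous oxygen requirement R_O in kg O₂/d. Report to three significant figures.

R_O ≈ 1310 kg O₂/d

The observed yield is Y_obs = Y/(1 + k_d·θ_c) = 0.455 / (1 + 0.0875 × 12.3) = 0.455 / 2.076 = 0.2191 g VSS per g ultimate BOD removed.
Mass of ultimate BOD removed per day: Q(S₀ − S) = 1040 × 1823 g/m³ = 1896 kg/d.
Net sludge production P_X = 0.2191 × 1896 = 415.5 kg VSS/d.
R_O = Q·(S₀ − S) − 1.42·P_X = 1896 − 1.42 × 415.5 = 1306 kg O₂/d.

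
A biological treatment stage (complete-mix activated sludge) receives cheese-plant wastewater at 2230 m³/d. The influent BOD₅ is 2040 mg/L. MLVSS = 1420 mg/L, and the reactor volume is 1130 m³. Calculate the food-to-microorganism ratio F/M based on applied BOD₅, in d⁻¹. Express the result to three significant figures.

Food-to-microorganism ratio F/M = Q S₀ / (V X) = 2230 × 2040 / (1130 × 1420) = 2.835 d⁻¹.

F/M ≈ 2.84 d⁻¹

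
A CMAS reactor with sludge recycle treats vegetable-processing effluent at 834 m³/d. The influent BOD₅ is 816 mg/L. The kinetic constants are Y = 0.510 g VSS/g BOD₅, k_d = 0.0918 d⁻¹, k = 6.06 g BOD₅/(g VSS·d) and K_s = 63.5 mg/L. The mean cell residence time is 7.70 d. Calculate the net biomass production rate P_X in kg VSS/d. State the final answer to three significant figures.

P_X ≈ 202 kg VSS/d

From the Monod/SRT balance for a CMAS, S = K_s·(1+k_d θ_c)/[θ_c·(Y k − k_d) − 1] = 63.5 × (1 + 0.0918 × 7.70) / [7.70 × (0.510 × 6.06 − 0.0918) − 1] = 108.4 / 22.09 = 4.906 mg/L.
Observed yield with endogenous decay: Y_obs = Y / (1 + k_d·θ_c) = 0.510 / (1 + 0.0918 × 7.70) = 0.510 / 1.707 = 0.2988 g VSS/g BOD₅.
Mass of BOD₅ removed per day: Q(S₀ − S) = 834 × 811.1 g/m³ = 676.4 kg/d.
So the net sludge growth is P_X = 0.2988 × 676.4 = 202.1 kg VSS/d.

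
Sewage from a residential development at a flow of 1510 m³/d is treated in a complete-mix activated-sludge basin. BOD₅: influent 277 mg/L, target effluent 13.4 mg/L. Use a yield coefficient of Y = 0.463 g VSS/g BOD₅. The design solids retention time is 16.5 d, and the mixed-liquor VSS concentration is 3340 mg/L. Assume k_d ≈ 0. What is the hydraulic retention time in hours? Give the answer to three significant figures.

τ ≈ 14.5 h

Biomass mass balance (decay neglected): V·X = Y·Q·(S₀ − S)·θ_c, so V = 0.463 × 1510 × (277 − 13.4) × 16.5 / 3340 = 910.4 m³.
τ = V/Q = 910.4/1510 = 0.6029 d, or 14.47 h.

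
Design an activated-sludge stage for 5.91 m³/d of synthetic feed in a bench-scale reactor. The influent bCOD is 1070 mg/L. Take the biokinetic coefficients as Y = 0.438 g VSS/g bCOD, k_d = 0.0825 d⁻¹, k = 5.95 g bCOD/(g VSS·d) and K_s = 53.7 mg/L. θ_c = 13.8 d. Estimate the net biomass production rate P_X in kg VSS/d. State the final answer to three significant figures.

For a completely mixed reactor with recycle the Lawrence–McCarty relation gives S = K_s·(1 + k_d·θ_c) / [θ_c·(Y·k − k_d) − 1] = 53.7 × (1 + 0.0825 × 13.8) / [13.8 × (0.438 × 5.95 − 0.0825) − 1] = 114.8 / 33.83 = 3.395 mg/L.
Correct the yield for decay: Y_obs = Y/(1 + k_d θ_c) = 0.438 / (1 + 0.0825 × 13.8) = 0.438 / 2.139 = 0.2048.
ΔS = 1070 − 3.39 = 1067 mg/L, so the substrate removal rate is 5.91 × 1067/1000 = 6.304 kg bCOD/d.
Net biomass production P_X = Y_obs × Q·(S₀ − S) = 0.2048 × 6.304 = 1.291 kg VSS/d.

P_X ≈ 1.29 kg VSS/d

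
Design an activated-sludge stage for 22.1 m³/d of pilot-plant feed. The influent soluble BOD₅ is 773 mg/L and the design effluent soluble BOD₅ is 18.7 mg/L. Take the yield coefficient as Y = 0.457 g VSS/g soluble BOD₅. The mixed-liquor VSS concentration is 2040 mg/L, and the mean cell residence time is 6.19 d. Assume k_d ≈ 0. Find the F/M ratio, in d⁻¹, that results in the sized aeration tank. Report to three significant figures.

F/M ≈ 0.362 d⁻¹

Biomass mass balance (decay neglected): V·X = Y·Q·(S₀ − S)·θ_c, so V = 0.457 × 22.1 × (773 − 18.7) × 6.19 / 2040 = 23.12 m³.
F/M = Q·S₀ / (V·X) = 22.1 × 773 / (23.12 × 2040) = 0.3623 g soluble BOD₅·(g VSS·d)⁻¹.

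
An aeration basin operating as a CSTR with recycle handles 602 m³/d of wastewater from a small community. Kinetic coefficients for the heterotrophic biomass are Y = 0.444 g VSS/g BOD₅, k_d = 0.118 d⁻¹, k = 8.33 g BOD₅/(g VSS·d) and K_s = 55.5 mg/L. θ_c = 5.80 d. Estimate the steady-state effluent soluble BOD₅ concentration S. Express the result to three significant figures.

S ≈ 4.73 mg/L

Effluent substrate depends only on kinetics and SRT: S = K_s(1 + k_d θ_c) / [θ_c(Yk − k_d) − 1] = 55.5 × (1 + 0.118 × 5.80) / [5.80 × (0.444 × 8.33 − 0.118) − 1] = 93.48 / 19.77 = 4.729 mg/L.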